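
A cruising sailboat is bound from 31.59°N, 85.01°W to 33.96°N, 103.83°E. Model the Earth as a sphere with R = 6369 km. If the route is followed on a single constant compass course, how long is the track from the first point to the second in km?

15997 km

Δψ = ln[tan(π/4+φ₂/2)/tan(π/4+φ₁/2)] = +0.0492;  Δφ = +0.0414 rad,  Δλ = -2.9873 rad
q = Δφ/Δψ = 0.8407
d = R·√(Δφ² + q²Δλ²) = 6369·2.51175 = 15997 km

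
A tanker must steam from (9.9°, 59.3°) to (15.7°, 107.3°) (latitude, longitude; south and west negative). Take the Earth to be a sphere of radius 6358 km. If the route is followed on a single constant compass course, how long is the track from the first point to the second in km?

5231 km

Rhumb course C = atan2(Δλ, Δψ) with Δψ = ln[tan(π/4+φ₂/2)/tan(π/4+φ₁/2)] = +0.1039, Δλ = +0.8378 → C = 82.93°
d = R·|Δφ| / |cos C| = 6358·0.10123 / 0.12303 = 5231 km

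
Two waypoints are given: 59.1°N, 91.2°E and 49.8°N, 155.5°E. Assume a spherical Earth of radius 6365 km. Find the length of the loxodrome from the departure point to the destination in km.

Δψ = ln[tan(π/4+φ₂/2)/tan(π/4+φ₁/2)] = -0.2807;  Δφ = -0.1623 rad,  Δλ = +1.1222 rad
q = Δφ/Δψ = 0.5783
d = R·√(Δφ² + q²Δλ²) = 6365·0.66894 = 4258 km

4258 km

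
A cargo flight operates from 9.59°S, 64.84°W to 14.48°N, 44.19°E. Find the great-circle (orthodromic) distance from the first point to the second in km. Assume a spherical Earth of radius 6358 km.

12281 km

Haversine: a = sin²(Δφ/2)+cos φ₁ cos φ₂ sin²(Δλ/2) = 0.67647;  σ = 2·atan2(√a,√(1−a))
σ = 110.668° → d = Rσ = 6358·1.93152 = 12281 km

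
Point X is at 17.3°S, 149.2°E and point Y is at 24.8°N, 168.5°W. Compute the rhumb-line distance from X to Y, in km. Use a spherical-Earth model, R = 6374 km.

Rhumb course C = atan2(Δλ, Δψ) with Δψ = ln[tan(π/4+φ₂/2)/tan(π/4+φ₁/2)] = +0.7537, Δλ = +0.7383 → C = 44.41°
d = R·|Δφ| / |cos C| = 6374·0.73478 / 0.71436 = 6556 km

6556 km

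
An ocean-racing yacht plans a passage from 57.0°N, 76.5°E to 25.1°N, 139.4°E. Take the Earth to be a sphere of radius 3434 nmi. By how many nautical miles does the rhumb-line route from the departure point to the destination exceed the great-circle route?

80 nmi

Great circle: cos σ = sin φ₁ sin φ₂ + cos φ₁ cos φ₂ cos Δλ,  σ = 0.9515 rad → d_gc = 3267.5 nmi
Rhumb line: Δψ = -0.7639, q = Δφ/Δψ = 0.7289, d_rh = R√(Δφ²+q²Δλ²) = 3347.5 nmi
Excess = 3347.5 − 3267.5 = 80.0 ≈ 80 nmi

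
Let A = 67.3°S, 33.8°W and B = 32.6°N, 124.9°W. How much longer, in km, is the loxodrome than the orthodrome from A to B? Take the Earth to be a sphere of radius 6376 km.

321 km

Great circle: cos σ = sin φ₁ sin φ₂ + cos φ₁ cos φ₂ cos Δλ,  σ = 2.0982 rad → d_gc = 13378.0 km
Rhumb line: Δψ = +2.2082, q = Δφ/Δψ = 0.7896, d_rh = R√(Δφ²+q²Δλ²) = 13699.1 km
Excess = 13699.1 − 13378.0 = 321.1 ≈ 321 km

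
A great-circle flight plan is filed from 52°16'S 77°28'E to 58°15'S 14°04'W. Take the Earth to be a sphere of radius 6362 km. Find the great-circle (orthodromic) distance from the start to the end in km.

cos σ = sin φ₁ sin φ₂ + cos φ₁ cos φ₂ cos Δλ
      = sin(-52.27°)sin(-58.25°) + cos(-52.27°)cos(-58.25°)cos(-91.53°) = 0.6639
σ = 48.402° → d = Rσ = 6362·0.84478 = 5374 km

5374 km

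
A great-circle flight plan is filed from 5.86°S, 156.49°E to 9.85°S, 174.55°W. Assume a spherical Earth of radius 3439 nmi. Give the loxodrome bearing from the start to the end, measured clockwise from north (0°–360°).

97.9°

Δψ = ln[tan(π/4+φ₂/2)/tan(π/4+φ₁/2)] = -0.0703
Δλ = +0.5054 rad (taken the short way round)
course = atan2(Δλ, Δψ) = 97.92°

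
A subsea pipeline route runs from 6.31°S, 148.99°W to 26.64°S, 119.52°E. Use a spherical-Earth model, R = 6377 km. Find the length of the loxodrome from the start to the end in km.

9965 km

Δψ = ln[tan(π/4+φ₂/2)/tan(π/4+φ₁/2)] = -0.3723;  Δφ = -0.3548 rad,  Δλ = -1.5968 rad
q = Δφ/Δψ = 0.9530
d = R·√(Δφ² + q²Δλ²) = 6377·1.56259 = 9965 km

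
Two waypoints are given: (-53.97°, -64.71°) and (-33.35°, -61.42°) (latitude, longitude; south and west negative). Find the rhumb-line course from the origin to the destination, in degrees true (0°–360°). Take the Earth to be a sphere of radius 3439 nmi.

Meridional parts: M(φ₁)=-1.1233, M(φ₂)=-0.6180 → ΔM = +0.5053;  Δλ = +0.0574 rad
tan C = Δλ / ΔM = +0.1136 → C = 6.48°

6.5°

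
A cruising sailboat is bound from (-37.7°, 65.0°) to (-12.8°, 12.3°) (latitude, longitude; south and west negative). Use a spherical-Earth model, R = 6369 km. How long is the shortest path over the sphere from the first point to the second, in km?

5882 km

Haversine: a = sin²(Δφ/2)+cos φ₁ cos φ₂ sin²(Δλ/2) = 0.19848;  σ = 2·atan2(√a,√(1−a))
σ = 52.912° → d = Rσ = 6369·0.92349 = 5882 km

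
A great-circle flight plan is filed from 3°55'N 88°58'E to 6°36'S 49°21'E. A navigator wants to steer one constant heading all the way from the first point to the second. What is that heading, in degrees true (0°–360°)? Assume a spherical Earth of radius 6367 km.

Meridional parts: M(φ₁)=+0.0684, M(φ₂)=-0.1154 → ΔM = -0.1839;  Δλ = -0.6914 rad
tan C = Δλ / ΔM = +3.7607 → C = 255.11°

255.1°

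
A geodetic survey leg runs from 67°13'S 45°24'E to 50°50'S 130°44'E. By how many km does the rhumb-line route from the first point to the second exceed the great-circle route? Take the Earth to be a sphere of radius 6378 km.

359 km

Great circle: cos σ = sin φ₁ sin φ₂ + cos φ₁ cos φ₂ cos Δλ,  σ = 0.7455 rad → d_gc = 4755.1 km
Rhumb line: Δψ = +0.5685, q = Δφ/Δψ = 0.5029, d_rh = R√(Δφ²+q²Δλ²) = 5113.8 km
Excess = 5113.8 − 4755.1 = 358.7 ≈ 359 km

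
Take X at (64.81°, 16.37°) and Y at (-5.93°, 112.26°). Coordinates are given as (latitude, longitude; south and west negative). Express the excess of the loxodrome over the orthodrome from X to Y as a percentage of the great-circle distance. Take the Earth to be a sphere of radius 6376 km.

4.5%

Great circle: σ = 1.7082 rad → d_gc = Rσ = 10891.2 km
Rhumb: Δφ = -1.2346, Δλ = +1.6736, Δψ = -1.6023, q = Δφ/Δψ = 0.7705 → d_rh = R√(Δφ²+q²Δλ²) = 11383.1 km
Excess = (11383.1 − 10891.2) / 10891.2 = 491.9 / 10891.2 = 4.52% ≈ 4.5%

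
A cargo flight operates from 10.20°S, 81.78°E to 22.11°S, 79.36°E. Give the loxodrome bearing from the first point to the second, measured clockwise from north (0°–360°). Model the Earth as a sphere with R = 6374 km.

Meridional parts: M(φ₁)=-0.1790, M(φ₂)=-0.3958 → ΔM = -0.2169;  Δλ = -0.0422 rad
tan C = Δλ / ΔM = +0.1948 → C = 191.02°

191.0°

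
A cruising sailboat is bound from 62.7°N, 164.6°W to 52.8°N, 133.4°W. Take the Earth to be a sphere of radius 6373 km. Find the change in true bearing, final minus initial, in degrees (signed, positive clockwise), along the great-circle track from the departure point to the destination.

Initial bearing θ₁ = atan2(sin Δλ cos φ₂, cos φ₁ sin φ₂ − sin φ₁ cos φ₂ cos Δλ) = 106.74°
Final bearing θ₂ = (initial bearing from the destination back to the start) + 180° = 133.41°
Δθ = θ₂ − θ₁ = +26.7°

+26.7°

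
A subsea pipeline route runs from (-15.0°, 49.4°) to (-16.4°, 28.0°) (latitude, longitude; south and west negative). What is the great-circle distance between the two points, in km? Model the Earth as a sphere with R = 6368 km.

cos σ = sin φ₁ sin φ₂ + cos φ₁ cos φ₂ cos Δλ
      = sin(-15.00°)sin(-16.40°) + cos(-15.00°)cos(-16.40°)cos(-21.40°) = 0.9358
σ = 20.640° → d = Rσ = 6368·0.36023 = 2294 km

2294 km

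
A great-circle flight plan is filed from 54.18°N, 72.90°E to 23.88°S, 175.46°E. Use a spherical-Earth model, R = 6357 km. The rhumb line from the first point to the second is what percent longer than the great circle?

2.1%

Great circle: σ = 2.0316 rad → d_gc = Rσ = 12914.6 km
Rhumb: Δφ = -1.3624, Δλ = +1.7900, Δψ = -1.5589, q = Δφ/Δψ = 0.8739 → d_rh = R√(Δφ²+q²Δλ²) = 13187.2 km
Excess = (13187.2 − 12914.6) / 12914.6 = 272.6 / 12914.6 = 2.11% ≈ 2.1%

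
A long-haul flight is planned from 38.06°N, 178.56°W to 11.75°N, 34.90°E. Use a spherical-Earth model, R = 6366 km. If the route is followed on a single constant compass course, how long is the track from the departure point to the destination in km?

14870 km

Rhumb course C = atan2(Δλ, Δψ) with Δψ = ln[tan(π/4+φ₂/2)/tan(π/4+φ₁/2)] = -0.5128, Δλ = -2.5576 → C = 258.66°
d = R·|Δφ| / |cos C| = 6366·0.45920 / 0.19658 = 14870 km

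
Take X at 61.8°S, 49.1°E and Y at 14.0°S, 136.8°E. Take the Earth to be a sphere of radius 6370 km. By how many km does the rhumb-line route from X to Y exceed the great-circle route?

Great circle: cos σ = sin φ₁ sin φ₂ + cos φ₁ cos φ₂ cos Δλ,  σ = 1.3371 rad → d_gc = 8517.1 km
Rhumb line: Δψ = +1.1348, q = Δφ/Δψ = 0.7352, d_rh = R√(Δφ²+q²Δλ²) = 8923.4 km
Excess = 8923.4 − 8517.1 = 406.3 ≈ 406 km

406 km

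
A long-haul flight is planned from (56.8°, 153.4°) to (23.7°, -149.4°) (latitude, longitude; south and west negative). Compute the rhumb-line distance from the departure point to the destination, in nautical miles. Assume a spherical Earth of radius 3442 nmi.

3219 nmi

Rhumb course C = atan2(Δλ, Δψ) with Δψ = ln[tan(π/4+φ₂/2)/tan(π/4+φ₁/2)] = -0.7843, Δλ = +0.9983 → C = 128.15°
d = R·|Δφ| / |cos C| = 3442·0.57770 / 0.61778 = 3219 nmi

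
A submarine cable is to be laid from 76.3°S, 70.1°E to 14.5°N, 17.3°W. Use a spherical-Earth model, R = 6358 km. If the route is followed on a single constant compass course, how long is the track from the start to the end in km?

11975 km

Rhumb course C = atan2(Δλ, Δψ) with Δψ = ln[tan(π/4+φ₂/2)/tan(π/4+φ₁/2)] = +2.3750, Δλ = -1.5254 → C = 327.29°
d = R·|Δφ| / |cos C| = 6358·1.58476 / 0.84140 = 11975 km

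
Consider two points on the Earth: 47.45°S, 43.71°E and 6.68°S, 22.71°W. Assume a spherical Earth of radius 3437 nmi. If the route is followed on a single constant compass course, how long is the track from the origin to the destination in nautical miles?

Δψ = ln[tan(π/4+φ₂/2)/tan(π/4+φ₁/2)] = +0.8263;  Δφ = +0.7116 rad,  Δλ = -1.1592 rad
q = Δφ/Δψ = 0.8611
d = R·√(Δφ² + q²Δλ²) = 3437·1.22589 = 4213 nmi

4213 nmi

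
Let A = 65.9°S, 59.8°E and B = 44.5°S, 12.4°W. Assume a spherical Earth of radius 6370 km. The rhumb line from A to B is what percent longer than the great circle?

4.9%

Great circle: σ = 0.7542 rad → d_gc = Rσ = 4804.0 km
Rhumb: Δφ = +0.3735, Δλ = -1.2601, Δψ = +0.6752, q = Δφ/Δψ = 0.5532 → d_rh = R√(Δφ²+q²Δλ²) = 5037.7 km
Excess = (5037.7 − 4804.0) / 4804.0 = 233.7 / 4804.0 = 4.86% ≈ 4.9%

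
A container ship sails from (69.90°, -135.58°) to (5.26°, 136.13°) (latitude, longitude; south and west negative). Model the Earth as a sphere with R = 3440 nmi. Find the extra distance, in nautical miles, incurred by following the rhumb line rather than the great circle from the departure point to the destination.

Great circle: cos σ = sin φ₁ sin φ₂ + cos φ₁ cos φ₂ cos Δλ,  σ = 1.4743 rad → d_gc = 5071.7 nmi
Rhumb line: Δψ = -1.6384, q = Δφ/Δψ = 0.6886, d_rh = R√(Δφ²+q²Δλ²) = 5327.8 nmi
Excess = 5327.8 − 5071.7 = 256.1 ≈ 256 nmi

256 nmi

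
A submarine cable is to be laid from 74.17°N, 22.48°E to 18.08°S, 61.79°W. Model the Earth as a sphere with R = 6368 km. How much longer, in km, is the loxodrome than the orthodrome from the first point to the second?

Great circle: cos σ = sin φ₁ sin φ₂ + cos φ₁ cos φ₂ cos Δλ,  σ = 1.8470 rad → d_gc = 11761.6 km
Rhumb line: Δψ = -2.2940, q = Δφ/Δψ = 0.7019, d_rh = R√(Δφ²+q²Δλ²) = 12179.3 km
Excess = 12179.3 − 11761.6 = 417.7 ≈ 418 km

418 km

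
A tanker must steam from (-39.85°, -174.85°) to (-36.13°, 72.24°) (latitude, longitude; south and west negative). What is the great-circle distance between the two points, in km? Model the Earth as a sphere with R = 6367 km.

9130 km

Haversine: a = sin²(Δφ/2)+cos φ₁ cos φ₂ sin²(Δλ/2) = 0.43179;  σ = 2·atan2(√a,√(1−a))
σ = 82.159° → d = Rσ = 6367·1.43394 = 9130 km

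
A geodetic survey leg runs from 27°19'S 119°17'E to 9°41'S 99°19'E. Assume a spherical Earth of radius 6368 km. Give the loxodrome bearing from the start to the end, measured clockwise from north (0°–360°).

Δψ = ln[tan(π/4+φ₂/2)/tan(π/4+φ₁/2)] = +0.3261
Δλ = -0.3485 rad (taken the short way round)
course = atan2(Δλ, Δψ) = 313.10°

313.1°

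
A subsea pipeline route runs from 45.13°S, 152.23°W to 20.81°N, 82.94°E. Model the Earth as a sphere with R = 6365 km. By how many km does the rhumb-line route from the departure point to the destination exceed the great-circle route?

Great circle: cos σ = sin φ₁ sin φ₂ + cos φ₁ cos φ₂ cos Δλ,  σ = 2.2503 rad → d_gc = 14323.4 km
Rhumb line: Δψ = +1.2560, q = Δφ/Δψ = 0.9163, d_rh = R√(Δφ²+q²Δλ²) = 14666.5 km
Excess = 14666.5 − 14323.4 = 343.1 ≈ 343 km

343 km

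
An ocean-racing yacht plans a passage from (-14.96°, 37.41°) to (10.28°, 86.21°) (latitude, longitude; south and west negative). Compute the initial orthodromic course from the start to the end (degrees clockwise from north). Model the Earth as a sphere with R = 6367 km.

θ = atan2( sin Δλ·cos φ₂ ,  cos φ₁ sin φ₂ − sin φ₁ cos φ₂ cos Δλ )
  = atan2(+0.7403, +0.3397) = 65.35°

65.4°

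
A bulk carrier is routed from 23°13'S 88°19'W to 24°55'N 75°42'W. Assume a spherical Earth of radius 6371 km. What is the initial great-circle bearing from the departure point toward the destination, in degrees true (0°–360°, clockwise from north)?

15.1°

θ = atan2( sin Δλ·cos φ₂ ,  cos φ₁ sin φ₂ − sin φ₁ cos φ₂ cos Δλ )
  = atan2(+0.1981, +0.7361) = 15.06°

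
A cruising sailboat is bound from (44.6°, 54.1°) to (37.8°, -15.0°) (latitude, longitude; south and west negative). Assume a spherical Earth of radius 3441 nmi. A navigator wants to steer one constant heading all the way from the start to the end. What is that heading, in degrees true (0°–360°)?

Δψ = ln[tan(π/4+φ₂/2)/tan(π/4+φ₁/2)] = -0.1580
Δλ = -1.2060 rad (taken the short way round)
course = atan2(Δλ, Δψ) = 262.54°

262.5°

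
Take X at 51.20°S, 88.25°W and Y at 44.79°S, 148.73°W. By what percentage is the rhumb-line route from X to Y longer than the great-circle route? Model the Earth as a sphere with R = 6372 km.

2.7%

Great circle: σ = 0.6948 rad → d_gc = Rσ = 4427.4 km
Rhumb: Δφ = +0.1119, Δλ = -1.0556, Δψ = +0.1675, q = Δφ/Δψ = 0.6680 → d_rh = R√(Δφ²+q²Δλ²) = 4549.1 km
Excess = (4549.1 − 4427.4) / 4427.4 = 121.7 / 4427.4 = 2.749% ≈ 2.7%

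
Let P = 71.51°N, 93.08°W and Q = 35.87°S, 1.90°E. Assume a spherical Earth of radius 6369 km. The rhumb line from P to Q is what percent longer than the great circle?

3.0%

Great circle: σ = 2.1871 rad → d_gc = Rσ = 13929.5 km
Rhumb: Δφ = -1.8741, Δλ = +1.6577, Δψ = -2.4869, q = Δφ/Δψ = 0.7536 → d_rh = R√(Δφ²+q²Δλ²) = 14345.2 km
Excess = (14345.2 − 13929.5) / 13929.5 = 415.7 / 13929.5 = 2.98% ≈ 3.0%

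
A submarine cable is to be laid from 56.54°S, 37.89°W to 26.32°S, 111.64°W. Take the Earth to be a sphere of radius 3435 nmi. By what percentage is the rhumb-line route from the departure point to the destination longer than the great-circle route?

Great circle: σ = 1.0377 rad → d_gc = Rσ = 3564.5 nmi
Rhumb: Δφ = +0.5274, Δλ = -1.2872, Δψ = +0.7256, q = Δφ/Δψ = 0.7269 → d_rh = R√(Δφ²+q²Δλ²) = 3689.5 nmi
Excess = (3689.5 − 3564.5) / 3564.5 = 125.0 / 3564.5 = 3.51% ≈ 3.5%

3.5%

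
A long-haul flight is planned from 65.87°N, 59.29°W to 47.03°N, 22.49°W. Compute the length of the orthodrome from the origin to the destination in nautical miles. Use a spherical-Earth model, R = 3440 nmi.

Haversine: a = sin²(Δφ/2)+cos φ₁ cos φ₂ sin²(Δλ/2) = 0.05455;  σ = 2·atan2(√a,√(1−a))
σ = 27.014° → d = Rσ = 3440·0.47148 = 1622 nmi

1622 nmi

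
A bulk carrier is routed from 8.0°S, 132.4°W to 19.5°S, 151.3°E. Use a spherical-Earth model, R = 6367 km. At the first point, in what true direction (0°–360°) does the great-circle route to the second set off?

251.9°

θ = atan2( sin Δλ·cos φ₂ ,  cos φ₁ sin φ₂ − sin φ₁ cos φ₂ cos Δλ )
  = atan2(-0.9158, -0.2995) = 251.89°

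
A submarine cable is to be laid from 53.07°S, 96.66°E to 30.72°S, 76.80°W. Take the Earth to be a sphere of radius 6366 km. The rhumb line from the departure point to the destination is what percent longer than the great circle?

34.2%

Great circle: σ = 1.6758 rad → d_gc = Rσ = 10668.15 km
Rhumb: Δφ = +0.3901, Δλ = -3.0274, Δψ = +0.5330, q = Δφ/Δψ = 0.7319 → d_rh = R√(Δφ²+q²Δλ²) = 14321.98 km
Excess = (14321.98 − 10668.15) / 10668.15 = 3653.83 / 10668.15 = 34.2499% ≈ 34.2%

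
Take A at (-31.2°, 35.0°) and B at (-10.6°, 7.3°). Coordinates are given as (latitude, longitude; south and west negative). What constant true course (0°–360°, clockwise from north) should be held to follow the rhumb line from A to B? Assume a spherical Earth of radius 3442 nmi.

308.7°

Meridional parts: M(φ₁)=-0.5736, M(φ₂)=-0.1861 → ΔM = +0.3876;  Δλ = -0.4835 rad
tan C = Δλ / ΔM = -1.2474 → C = 308.72°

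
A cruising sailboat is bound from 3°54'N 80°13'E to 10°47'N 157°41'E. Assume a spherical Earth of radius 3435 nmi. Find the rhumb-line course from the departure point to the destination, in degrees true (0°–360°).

Meridional parts: M(φ₁)=+0.0681, M(φ₂)=+0.1893 → ΔM = +0.1212;  Δλ = +1.3520 rad
tan C = Δλ / ΔM = +11.1550 → C = 84.88°

84.9°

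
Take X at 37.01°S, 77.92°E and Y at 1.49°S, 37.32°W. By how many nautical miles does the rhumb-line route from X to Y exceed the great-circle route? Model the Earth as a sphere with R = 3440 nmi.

Great circle: cos σ = sin φ₁ sin φ₂ + cos φ₁ cos φ₂ cos Δλ,  σ = 1.9015 rad → d_gc = 6541.3 nmi
Rhumb line: Δψ = +0.6702, q = Δφ/Δψ = 0.9250, d_rh = R√(Δφ²+q²Δλ²) = 6746.0 nmi
Excess = 6746.0 − 6541.3 = 204.7 ≈ 205 nmi

205 nmi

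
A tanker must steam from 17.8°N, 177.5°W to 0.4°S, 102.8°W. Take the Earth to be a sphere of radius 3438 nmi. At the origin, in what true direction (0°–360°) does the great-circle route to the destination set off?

θ = atan2( sin Δλ·cos φ₂ ,  cos φ₁ sin φ₂ − sin φ₁ cos φ₂ cos Δλ )
  = atan2(+0.9645, -0.0873) = 95.17°

95.2°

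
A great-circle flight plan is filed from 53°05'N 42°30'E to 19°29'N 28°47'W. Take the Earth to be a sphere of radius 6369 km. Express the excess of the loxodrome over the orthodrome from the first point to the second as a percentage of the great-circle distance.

Great circle: σ = 1.1059 rad → d_gc = Rσ = 7043.2 km
Rhumb: Δφ = -0.5864, Δλ = -1.2441, Δψ = -0.7505, q = Δφ/Δψ = 0.7814 → d_rh = R√(Δφ²+q²Δλ²) = 7231.2 km
Excess = (7231.2 − 7043.2) / 7043.2 = 188.0 / 7043.2 = 2.67% ≈ 2.7%

2.7%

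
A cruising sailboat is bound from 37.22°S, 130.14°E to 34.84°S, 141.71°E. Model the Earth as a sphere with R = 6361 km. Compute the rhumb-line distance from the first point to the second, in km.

Δψ = ln[tan(π/4+φ₂/2)/tan(π/4+φ₁/2)] = +0.0514;  Δφ = +0.0415 rad,  Δλ = +0.2019 rad
q = Δφ/Δψ = 0.8086
d = R·√(Δφ² + q²Δλ²) = 6361·0.16848 = 1072 km

1072 km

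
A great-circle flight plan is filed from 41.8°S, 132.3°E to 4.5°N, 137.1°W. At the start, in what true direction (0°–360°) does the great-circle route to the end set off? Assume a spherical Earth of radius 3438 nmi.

87.0°

N = sin Δλ·cos φ₂ = +0.9969;  D = cos φ₁ sin φ₂ − sin φ₁ cos φ₂ cos Δλ = +0.0515
initial course = atan2(N, D) = 87.04°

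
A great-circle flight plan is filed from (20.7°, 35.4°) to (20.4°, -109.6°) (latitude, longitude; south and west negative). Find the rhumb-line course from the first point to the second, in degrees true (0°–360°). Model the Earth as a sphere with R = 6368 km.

269.9°

Δψ = ln[tan(π/4+φ₂/2)/tan(π/4+φ₁/2)] = -0.0056
Δλ = -2.5307 rad (taken the short way round)
course = atan2(Δλ, Δψ) = 269.87°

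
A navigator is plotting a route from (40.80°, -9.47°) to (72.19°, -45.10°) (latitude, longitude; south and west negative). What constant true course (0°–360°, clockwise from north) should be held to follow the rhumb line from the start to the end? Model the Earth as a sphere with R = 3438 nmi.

Δψ = ln[tan(π/4+φ₂/2)/tan(π/4+φ₁/2)] = +1.0723
Δλ = -0.6219 rad (taken the short way round)
course = atan2(Δλ, Δψ) = 329.89°

329.9°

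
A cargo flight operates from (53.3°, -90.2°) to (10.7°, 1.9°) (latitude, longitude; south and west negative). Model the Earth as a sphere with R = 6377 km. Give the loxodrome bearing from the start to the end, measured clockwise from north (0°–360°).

119.7°

Meridional parts: M(φ₁)=+1.1036, M(φ₂)=+0.1878 → ΔM = -0.9157;  Δλ = +1.6074 rad
tan C = Δλ / ΔM = -1.7554 → C = 119.67°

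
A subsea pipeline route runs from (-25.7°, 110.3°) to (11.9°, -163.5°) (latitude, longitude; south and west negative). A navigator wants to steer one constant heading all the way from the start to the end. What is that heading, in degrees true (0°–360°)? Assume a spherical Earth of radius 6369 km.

65.9°

Meridional parts: M(φ₁)=-0.4644, M(φ₂)=+0.2092 → ΔM = +0.6736;  Δλ = +1.5045 rad
tan C = Δλ / ΔM = +2.2335 → C = 65.88°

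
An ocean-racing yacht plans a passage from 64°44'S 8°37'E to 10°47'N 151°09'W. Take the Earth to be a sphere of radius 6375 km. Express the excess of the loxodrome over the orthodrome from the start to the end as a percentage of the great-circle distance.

17.5%

Great circle: σ = 2.1683 rad → d_gc = Rσ = 13823.2 km
Rhumb: Δφ = +1.3180, Δλ = -2.7885, Δψ = +1.6848, q = Δφ/Δψ = 0.7823 → d_rh = R√(Δφ²+q²Δλ²) = 16247.6 km
Excess = (16247.6 − 13823.2) / 13823.2 = 2424.4 / 13823.2 = 17.54% ≈ 17.5%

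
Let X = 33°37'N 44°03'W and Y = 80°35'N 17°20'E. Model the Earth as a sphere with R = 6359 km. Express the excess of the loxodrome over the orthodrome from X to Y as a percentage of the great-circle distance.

3.4%

Great circle: σ = 0.9129 rad → d_gc = Rσ = 5805.3 km
Rhumb: Δφ = +0.8197, Δλ = +1.0713, Δψ = +1.8730, q = Δφ/Δψ = 0.4376 → d_rh = R√(Δφ²+q²Δλ²) = 6005.1 km
Excess = (6005.1 − 5805.3) / 5805.3 = 199.8 / 5805.3 = 3.44% ≈ 3.4%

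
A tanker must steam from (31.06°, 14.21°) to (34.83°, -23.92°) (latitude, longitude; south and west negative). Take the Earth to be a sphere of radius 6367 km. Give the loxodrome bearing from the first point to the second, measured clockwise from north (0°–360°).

276.7°

Meridional parts: M(φ₁)=+0.5708, M(φ₂)=+0.6492 → ΔM = +0.0784;  Δλ = -0.6655 rad
tan C = Δλ / ΔM = -8.4848 → C = 276.72°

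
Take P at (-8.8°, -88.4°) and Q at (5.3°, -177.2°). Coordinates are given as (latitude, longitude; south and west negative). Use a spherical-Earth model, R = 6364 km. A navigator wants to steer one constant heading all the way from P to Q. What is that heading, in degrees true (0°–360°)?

279.0°

Δψ = ln[tan(π/4+φ₂/2)/tan(π/4+φ₁/2)] = +0.2468
Δλ = -1.5499 rad (taken the short way round)
course = atan2(Δλ, Δψ) = 279.05°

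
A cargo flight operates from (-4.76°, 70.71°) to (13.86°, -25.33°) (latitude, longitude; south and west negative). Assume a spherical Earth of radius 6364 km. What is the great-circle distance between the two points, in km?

Haversine: a = sin²(Δφ/2)+cos φ₁ cos φ₂ sin²(Δλ/2) = 0.56084;  σ = 2·atan2(√a,√(1−a))
σ = 96.989° → d = Rσ = 6364·1.69278 = 10773 km

10773 km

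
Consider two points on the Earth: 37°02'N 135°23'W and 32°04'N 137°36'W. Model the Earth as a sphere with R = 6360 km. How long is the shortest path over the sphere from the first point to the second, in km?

587 km

cos σ = sin φ₁ sin φ₂ + cos φ₁ cos φ₂ cos Δλ
      = sin(37.03°)sin(32.07°) + cos(37.03°)cos(32.07°)cos(-2.22°) = 0.9957
σ = 5.291° → d = Rσ = 6360·0.09235 = 587 km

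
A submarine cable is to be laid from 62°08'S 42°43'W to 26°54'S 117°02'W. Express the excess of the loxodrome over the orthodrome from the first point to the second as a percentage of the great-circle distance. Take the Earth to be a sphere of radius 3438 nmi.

4.0%

Great circle: σ = 1.0325 rad → d_gc = Rσ = 3549.8 nmi
Rhumb: Δφ = +0.6149, Δλ = -1.2971, Δψ = +0.9062, q = Δφ/Δψ = 0.6786 → d_rh = R√(Δφ²+q²Δλ²) = 3691.4 nmi
Excess = (3691.4 − 3549.8) / 3549.8 = 141.6 / 3549.8 = 3.99% ≈ 4.0%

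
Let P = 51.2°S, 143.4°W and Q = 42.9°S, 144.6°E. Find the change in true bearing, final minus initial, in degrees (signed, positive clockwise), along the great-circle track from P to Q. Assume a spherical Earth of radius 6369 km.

Initial bearing θ₁ = atan2(sin Δλ cos φ₂, cos φ₁ sin φ₂ − sin φ₁ cos φ₂ cos Δλ) = 250.25°
Final bearing θ₂ = (initial bearing from the destination back to the start) + 180° = 306.38°
Δθ = θ₂ − θ₁ = +56.1°

+56.1°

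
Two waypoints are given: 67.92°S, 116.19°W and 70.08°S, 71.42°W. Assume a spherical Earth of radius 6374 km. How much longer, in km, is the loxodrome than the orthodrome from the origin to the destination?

Great circle: cos σ = sin φ₁ sin φ₂ + cos φ₁ cos φ₂ cos Δλ,  σ = 0.2760 rad → d_gc = 1759.5 km
Rhumb line: Δψ = -0.1053, q = Δφ/Δψ = 0.3581, d_rh = R√(Δφ²+q²Δλ²) = 1799.4 km
Excess = 1799.4 − 1759.5 = 39.9 ≈ 40 km

40 km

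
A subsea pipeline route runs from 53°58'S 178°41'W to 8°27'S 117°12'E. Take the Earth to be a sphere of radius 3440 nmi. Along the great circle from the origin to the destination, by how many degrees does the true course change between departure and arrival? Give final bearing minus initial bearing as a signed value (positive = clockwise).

+38.8°

At departure: θ₁ = atan2(sin Δλ cos φ₂, cos φ₁ sin φ₂ − sin φ₁ cos φ₂ cos Δλ) = 286.45°
At arrival: θ₂ = atan2(sin Δλ cos φ₁, −cos φ₂ sin φ₁ + sin φ₂ cos φ₁ cos Δλ) = 325.22°
Δθ = θ₂ − θ₁ = +38.8°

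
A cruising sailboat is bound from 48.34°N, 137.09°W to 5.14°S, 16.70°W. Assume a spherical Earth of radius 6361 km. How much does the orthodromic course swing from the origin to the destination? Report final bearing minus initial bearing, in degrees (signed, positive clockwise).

Initial bearing θ₁ = atan2(sin Δλ cos φ₂, cos φ₁ sin φ₂ − sin φ₁ cos φ₂ cos Δλ) = 69.75°
Final bearing θ₂ = (initial bearing from the destination back to the start) + 180° = 141.23°
Δθ = θ₂ − θ₁ = +71.5°

+71.5°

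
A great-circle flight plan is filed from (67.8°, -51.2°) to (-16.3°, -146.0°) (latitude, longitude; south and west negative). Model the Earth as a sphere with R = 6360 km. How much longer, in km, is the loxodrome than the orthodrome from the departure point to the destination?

469 km

Great circle: cos σ = sin φ₁ sin φ₂ + cos φ₁ cos φ₂ cos Δλ,  σ = 1.8652 rad → d_gc = 11862.9 km
Rhumb line: Δψ = -1.9171, q = Δφ/Δψ = 0.7657, d_rh = R√(Δφ²+q²Δλ²) = 12331.5 km
Excess = 12331.5 − 11862.9 = 468.6 ≈ 469 km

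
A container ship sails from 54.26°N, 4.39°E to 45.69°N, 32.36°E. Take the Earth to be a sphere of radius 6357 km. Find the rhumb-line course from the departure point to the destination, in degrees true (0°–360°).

115.6°

Δψ = ln[tan(π/4+φ₂/2)/tan(π/4+φ₁/2)] = -0.2334
Δλ = +0.4882 rad (taken the short way round)
course = atan2(Δλ, Δψ) = 115.55°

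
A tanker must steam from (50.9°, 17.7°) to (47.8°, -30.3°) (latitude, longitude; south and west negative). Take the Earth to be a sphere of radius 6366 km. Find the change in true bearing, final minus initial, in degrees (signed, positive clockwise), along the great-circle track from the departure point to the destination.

-37.3°

Initial bearing θ₁ = atan2(sin Δλ cos φ₂, cos φ₁ sin φ₂ − sin φ₁ cos φ₂ cos Δλ) = 283.34°
Final bearing θ₂ = (initial bearing from the destination back to the start) + 180° = 246.00°
Δθ = θ₂ − θ₁ = -37.3°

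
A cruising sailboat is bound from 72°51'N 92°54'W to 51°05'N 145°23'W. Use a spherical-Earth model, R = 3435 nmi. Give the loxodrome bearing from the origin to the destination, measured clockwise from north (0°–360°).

227.1°

Δψ = ln[tan(π/4+φ₂/2)/tan(π/4+φ₁/2)] = -0.8514
Δλ = -0.9160 rad (taken the short way round)
course = atan2(Δλ, Δψ) = 227.09°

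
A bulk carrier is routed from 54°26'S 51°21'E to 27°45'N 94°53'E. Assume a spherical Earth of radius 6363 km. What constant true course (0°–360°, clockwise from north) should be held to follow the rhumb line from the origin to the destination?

24.8°

Meridional parts: M(φ₁)=-1.1371, M(φ₂)=+0.5045 → ΔM = +1.6416;  Δλ = +0.7598 rad
tan C = Δλ / ΔM = +0.4629 → C = 24.84°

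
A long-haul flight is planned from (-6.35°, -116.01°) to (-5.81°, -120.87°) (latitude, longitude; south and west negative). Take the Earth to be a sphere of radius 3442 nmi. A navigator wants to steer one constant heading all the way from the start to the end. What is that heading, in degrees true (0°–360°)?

Δψ = ln[tan(π/4+φ₂/2)/tan(π/4+φ₁/2)] = +0.0095
Δλ = -0.0848 rad (taken the short way round)
course = atan2(Δλ, Δψ) = 276.38°

276.4°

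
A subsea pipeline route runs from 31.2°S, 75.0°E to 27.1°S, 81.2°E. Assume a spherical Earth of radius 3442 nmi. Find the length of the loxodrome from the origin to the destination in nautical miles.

Rhumb course C = atan2(Δλ, Δψ) with Δψ = ln[tan(π/4+φ₂/2)/tan(π/4+φ₁/2)] = +0.0820, Δλ = +0.1082 → C = 52.86°
d = R·|Δφ| / |cos C| = 3442·0.07156 / 0.60380 = 408 nmi

408 nmi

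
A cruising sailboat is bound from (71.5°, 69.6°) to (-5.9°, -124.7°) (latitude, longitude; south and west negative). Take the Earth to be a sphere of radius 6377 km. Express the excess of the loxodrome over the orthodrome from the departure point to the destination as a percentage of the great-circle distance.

Great circle: σ = 1.9859 rad → d_gc = Rσ = 12664.4 km
Rhumb: Δφ = -1.3509, Δλ = +2.8920, Δψ = -1.9180, q = Δφ/Δψ = 0.7043 → d_rh = R√(Δφ²+q²Δλ²) = 15586.2 km
Excess = (15586.2 − 12664.4) / 12664.4 = 2921.8 / 12664.4 = 23.07% ≈ 23.1%

23.1%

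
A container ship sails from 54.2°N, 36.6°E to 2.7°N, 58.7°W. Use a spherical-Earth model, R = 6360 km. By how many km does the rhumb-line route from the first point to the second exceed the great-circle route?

386 km

Great circle: cos σ = sin φ₁ sin φ₂ + cos φ₁ cos φ₂ cos Δλ,  σ = 1.5866 rad → d_gc = 10090.5 km
Rhumb line: Δψ = -1.0830, q = Δφ/Δψ = 0.8300, d_rh = R√(Δφ²+q²Δλ²) = 10476.9 km
Excess = 10476.9 − 10090.5 = 386.4 ≈ 386 km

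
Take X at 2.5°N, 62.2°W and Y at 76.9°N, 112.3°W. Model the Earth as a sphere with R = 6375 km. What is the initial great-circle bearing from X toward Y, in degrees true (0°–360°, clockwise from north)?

349.8°

N = sin Δλ·cos φ₂ = -0.1739;  D = cos φ₁ sin φ₂ − sin φ₁ cos φ₂ cos Δλ = +0.9667
initial course = atan2(N, D) = 349.80°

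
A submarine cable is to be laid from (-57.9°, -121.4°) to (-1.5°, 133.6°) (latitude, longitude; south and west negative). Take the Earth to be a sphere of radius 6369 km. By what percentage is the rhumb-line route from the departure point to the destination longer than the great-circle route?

5.4%

Great circle: σ = 1.6864 rad → d_gc = Rσ = 10740.5 km
Rhumb: Δφ = +0.9844, Δλ = -1.8326, Δψ = +1.2197, q = Δφ/Δψ = 0.8071 → d_rh = R√(Δφ²+q²Δλ²) = 11315.5 km
Excess = (11315.5 − 10740.5) / 10740.5 = 575.0 / 10740.5 = 5.354% ≈ 5.4%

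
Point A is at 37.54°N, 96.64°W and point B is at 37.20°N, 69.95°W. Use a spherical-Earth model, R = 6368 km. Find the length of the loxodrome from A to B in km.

Δψ = ln[tan(π/4+φ₂/2)/tan(π/4+φ₁/2)] = -0.0075;  Δφ = -0.0059 rad,  Δλ = +0.4658 rad
q = Δφ/Δψ = 0.7947
d = R·√(Δφ² + q²Δλ²) = 6368·0.37026 = 2358 km

2358 km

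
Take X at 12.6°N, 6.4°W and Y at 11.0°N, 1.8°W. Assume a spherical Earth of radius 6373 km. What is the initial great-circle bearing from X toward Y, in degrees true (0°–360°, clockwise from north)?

109.1°

θ = atan2( sin Δλ·cos φ₂ ,  cos φ₁ sin φ₂ − sin φ₁ cos φ₂ cos Δλ )
  = atan2(+0.0787, -0.0272) = 109.08°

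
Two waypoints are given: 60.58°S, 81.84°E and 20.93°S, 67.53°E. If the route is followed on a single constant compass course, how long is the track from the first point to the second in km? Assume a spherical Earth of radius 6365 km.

4550 km

Δψ = ln[tan(π/4+φ₂/2)/tan(π/4+φ₁/2)] = +0.9637;  Δφ = +0.6920 rad,  Δλ = -0.2498 rad
q = Δφ/Δψ = 0.7181
d = R·√(Δφ² + q²Δλ²) = 6365·0.71489 = 4550 km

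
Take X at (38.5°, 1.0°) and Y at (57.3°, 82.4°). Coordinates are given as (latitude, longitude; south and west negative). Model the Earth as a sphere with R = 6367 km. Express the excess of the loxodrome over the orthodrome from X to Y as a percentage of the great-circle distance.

5.3%

Great circle: σ = 0.9434 rad → d_gc = Rσ = 6006.3 km
Rhumb: Δφ = +0.3281, Δλ = +1.4207, Δψ = +0.4972, q = Δφ/Δψ = 0.6599 → d_rh = R√(Δφ²+q²Δλ²) = 6324.2 km
Excess = (6324.2 − 6006.3) / 6006.3 = 317.9 / 6006.3 = 5.29% ≈ 5.3%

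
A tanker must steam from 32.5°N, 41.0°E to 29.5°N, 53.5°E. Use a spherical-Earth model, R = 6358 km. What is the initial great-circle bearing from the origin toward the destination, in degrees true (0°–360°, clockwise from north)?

θ = atan2( sin Δλ·cos φ₂ ,  cos φ₁ sin φ₂ − sin φ₁ cos φ₂ cos Δλ )
  = atan2(+0.1884, -0.0413) = 102.35°

102.4°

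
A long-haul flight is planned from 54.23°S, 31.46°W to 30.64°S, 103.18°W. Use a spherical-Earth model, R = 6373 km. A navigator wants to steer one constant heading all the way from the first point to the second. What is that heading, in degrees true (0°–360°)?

294.4°

Δψ = ln[tan(π/4+φ₂/2)/tan(π/4+φ₁/2)] = +0.5688
Δλ = -1.2518 rad (taken the short way round)
course = atan2(Δλ, Δψ) = 294.44°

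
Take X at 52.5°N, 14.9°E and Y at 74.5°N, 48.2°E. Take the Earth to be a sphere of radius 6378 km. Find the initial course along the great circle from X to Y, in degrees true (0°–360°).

θ = atan2( sin Δλ·cos φ₂ ,  cos φ₁ sin φ₂ − sin φ₁ cos φ₂ cos Δλ )
  = atan2(+0.1467, +0.4094) = 19.72°

19.7°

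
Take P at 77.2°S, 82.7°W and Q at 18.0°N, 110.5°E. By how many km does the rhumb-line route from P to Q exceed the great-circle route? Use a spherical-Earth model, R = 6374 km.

2832 km

Great circle: cos σ = sin φ₁ sin φ₂ + cos φ₁ cos φ₂ cos Δλ,  σ = 2.1019 rad → d_gc = 13397.4 km
Rhumb line: Δψ = +2.5072, q = Δφ/Δψ = 0.6627, d_rh = R√(Δφ²+q²Δλ²) = 16229.2 km
Excess = 16229.2 − 13397.4 = 2831.8 ≈ 2832 km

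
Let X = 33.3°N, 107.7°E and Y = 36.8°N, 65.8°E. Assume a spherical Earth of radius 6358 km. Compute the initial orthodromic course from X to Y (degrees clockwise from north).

θ = atan2( sin Δλ·cos φ₂ ,  cos φ₁ sin φ₂ − sin φ₁ cos φ₂ cos Δλ )
  = atan2(-0.5348, +0.1735) = 287.97°

288.0°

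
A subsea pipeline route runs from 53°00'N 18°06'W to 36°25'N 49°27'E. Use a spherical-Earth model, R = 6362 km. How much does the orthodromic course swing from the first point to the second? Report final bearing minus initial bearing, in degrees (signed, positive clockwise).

+50.9°

Initial bearing θ₁ = atan2(sin Δλ cos φ₂, cos φ₁ sin φ₂ − sin φ₁ cos φ₂ cos Δλ) = 81.45°
Final bearing θ₂ = (initial bearing from the destination back to the start) + 180° = 132.31°
Δθ = θ₂ − θ₁ = +50.9°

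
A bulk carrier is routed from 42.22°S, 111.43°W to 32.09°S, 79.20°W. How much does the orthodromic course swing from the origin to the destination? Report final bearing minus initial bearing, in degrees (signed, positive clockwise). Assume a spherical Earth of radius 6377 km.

Initial bearing θ₁ = atan2(sin Δλ cos φ₂, cos φ₁ sin φ₂ − sin φ₁ cos φ₂ cos Δλ) = 78.96°
Final bearing θ₂ = (initial bearing from the destination back to the start) + 180° = 59.09°
Δθ = θ₂ − θ₁ = -19.9°

-19.9°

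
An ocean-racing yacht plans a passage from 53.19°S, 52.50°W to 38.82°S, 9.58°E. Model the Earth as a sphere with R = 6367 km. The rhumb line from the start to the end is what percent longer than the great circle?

2.7%

Great circle: σ = 0.7663 rad → d_gc = Rσ = 4879.1 km
Rhumb: Δφ = +0.2508, Δλ = +1.0835, Δψ = +0.3641, q = Δφ/Δψ = 0.6888 → d_rh = R√(Δφ²+q²Δλ²) = 5013.1 km
Excess = (5013.1 − 4879.1) / 4879.1 = 134.0 / 4879.1 = 2.746% ≈ 2.7%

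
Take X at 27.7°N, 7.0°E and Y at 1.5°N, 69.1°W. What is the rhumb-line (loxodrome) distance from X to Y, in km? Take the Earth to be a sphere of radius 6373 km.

Δψ = ln[tan(π/4+φ₂/2)/tan(π/4+φ₁/2)] = -0.4773;  Δφ = -0.4573 rad,  Δλ = -1.3282 rad
q = Δφ/Δψ = 0.9581
d = R·√(Δφ² + q²Δλ²) = 6373·1.35218 = 8617 km

8617 km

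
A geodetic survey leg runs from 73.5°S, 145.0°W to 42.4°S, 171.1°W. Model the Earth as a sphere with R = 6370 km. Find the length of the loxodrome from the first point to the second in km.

3736 km

Δψ = ln[tan(π/4+φ₂/2)/tan(π/4+φ₁/2)] = +1.1125;  Δφ = +0.5428 rad,  Δλ = -0.4555 rad
q = Δφ/Δψ = 0.4879
d = R·√(Δφ² + q²Δλ²) = 6370·0.58654 = 3736 km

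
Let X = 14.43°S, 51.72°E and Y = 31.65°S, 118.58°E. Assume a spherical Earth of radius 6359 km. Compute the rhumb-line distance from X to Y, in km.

7057 km

Rhumb course C = atan2(Δλ, Δψ) with Δψ = ln[tan(π/4+φ₂/2)/tan(π/4+φ₁/2)] = -0.3283, Δλ = +1.1669 → C = 105.71°
d = R·|Δφ| / |cos C| = 6359·0.30055 / 0.27081 = 7057 km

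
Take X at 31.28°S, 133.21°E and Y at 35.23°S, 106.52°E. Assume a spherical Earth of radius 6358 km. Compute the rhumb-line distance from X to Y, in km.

2514 km

Δψ = ln[tan(π/4+φ₂/2)/tan(π/4+φ₁/2)] = -0.0825;  Δφ = -0.0689 rad,  Δλ = -0.4658 rad
q = Δφ/Δψ = 0.8359
d = R·√(Δφ² + q²Δλ²) = 6358·0.39546 = 2514 km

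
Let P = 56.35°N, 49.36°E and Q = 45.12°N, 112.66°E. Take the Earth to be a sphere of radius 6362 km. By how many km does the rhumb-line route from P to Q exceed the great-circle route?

Great circle: cos σ = sin φ₁ sin φ₂ + cos φ₁ cos φ₂ cos Δλ,  σ = 0.6989 rad → d_gc = 4446.5 km
Rhumb line: Δψ = -0.3117, q = Δφ/Δψ = 0.6288, d_rh = R√(Δφ²+q²Δλ²) = 4592.5 km
Excess = 4592.5 − 4446.5 = 146.0 ≈ 146 km

146 km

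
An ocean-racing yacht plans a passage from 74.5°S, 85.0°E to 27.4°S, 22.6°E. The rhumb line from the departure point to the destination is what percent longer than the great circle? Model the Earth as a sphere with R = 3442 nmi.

3.3%

Great circle: σ = 0.9844 rad → d_gc = Rσ = 3388.2 nmi
Rhumb: Δφ = +0.8221, Δλ = -1.0891, Δψ = +1.4968, q = Δφ/Δψ = 0.5492 → d_rh = R√(Δφ²+q²Δλ²) = 3499.2 nmi
Excess = (3499.2 − 3388.2) / 3388.2 = 111.0 / 3388.2 = 3.28% ≈ 3.3%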